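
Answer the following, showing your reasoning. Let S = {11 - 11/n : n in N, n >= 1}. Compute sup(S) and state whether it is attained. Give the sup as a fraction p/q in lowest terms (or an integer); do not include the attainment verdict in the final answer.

Analysis:
- Values: 0, 11/2, 22/3, 33/4, ... strictly increasing.
- Minimum is 0 (n=1); inf = 0 (attained).
- 11 - 11/n -> 11 from below; sup = 11, not attained.
Conclusion: sup(S) = 11, not attained in S.

11


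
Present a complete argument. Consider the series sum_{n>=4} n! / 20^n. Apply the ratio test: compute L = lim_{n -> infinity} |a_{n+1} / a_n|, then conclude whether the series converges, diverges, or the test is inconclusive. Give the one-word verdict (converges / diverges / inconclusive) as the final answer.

Let a_n denote the general term. Form the ratio a_{n+1}/a_n and simplify:
a_{n+1}/a_n = n/20 + 1/20
Take the limit as n -> infinity: L = infinity.
Since L = infinity > 1 (or L = infinity), the ratio test implies the series diverges.

diverges


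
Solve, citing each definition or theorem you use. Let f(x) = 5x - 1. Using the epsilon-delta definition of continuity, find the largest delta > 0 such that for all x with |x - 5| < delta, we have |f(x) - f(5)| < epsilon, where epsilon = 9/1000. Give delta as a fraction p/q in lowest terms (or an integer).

We compute f(5) = 5*(5) - 1 = 24.
|f(x) - f(5)| = |5x - 1 - (24)| = |5(x - 5)| = 5|x - 5|.
We need 5|x - 5| < 9/1000, i.e. |x - 5| < 9/1000 / 5 = 9/5000.
So any delta <= 9/5000 works. Conversely, if delta > 9/5000, then x = 5 + 9/5000 satisfies |x - 5| = 9/5000 < delta but |f(x) - f(5)| = 5 * 9/5000 = 9/1000, which is not < 9/1000; so no larger delta works.
Hence the largest such delta is 9/5000.

9/5000


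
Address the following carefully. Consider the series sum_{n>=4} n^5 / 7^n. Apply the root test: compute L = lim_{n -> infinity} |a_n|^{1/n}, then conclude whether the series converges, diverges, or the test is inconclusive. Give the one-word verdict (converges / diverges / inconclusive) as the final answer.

Let a_n denote the general term. Form |a_n|^(1/n) and simplify:
|a_n|^(1/n) = n^(5/n)/7
Take the limit as n -> infinity: L = 1/7.
Since L = 1/7 < 1, the root test implies convergence.

converges


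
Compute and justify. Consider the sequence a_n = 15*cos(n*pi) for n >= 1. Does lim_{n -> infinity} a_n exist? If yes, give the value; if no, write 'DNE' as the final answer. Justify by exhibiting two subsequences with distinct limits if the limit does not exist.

Examine the behaviour of a_n along subsequences.
cos(n*pi) = (-1)^n, so a_n = 15*(-1)^n. a_{2k} = 15 -> 15. a_{2k+1} = -15 -> -15.
Since these two subsequential limits are 15 and -15, distinct, the full sequence cannot converge (a convergent sequence has all subsequences tending to the same limit). So lim a_n does not exist.

DNE


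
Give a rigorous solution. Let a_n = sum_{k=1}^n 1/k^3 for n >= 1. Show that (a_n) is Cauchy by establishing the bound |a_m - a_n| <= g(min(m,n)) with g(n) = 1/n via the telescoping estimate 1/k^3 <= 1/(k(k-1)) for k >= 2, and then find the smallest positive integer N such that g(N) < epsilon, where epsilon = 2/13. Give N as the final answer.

For m > n >= 1: |a_m - a_n| = sum_{k=n+1}^m 1/k^3.
Use 1/k^3 <= 1/(k(k-1)) = 1/(k-1) - 1/k for k >= 2 (which holds since k^3 >= k^2 >= k(k-1) for k >= 2):
sum_{k=n+1}^m 1/k^3 <= sum_{k=n+1}^m (1/(k-1) - 1/k) = 1/n - 1/m <= 1/n.
By symmetry the same bound holds with n,m swapped, so |a_m - a_n| <= 1/min(m,n) = g(min(m,n)). Since g(n) -> 0, (a_n) is Cauchy.
Now solve g(N) < 2/13: 1/N < 2/13 <=> N > 1/(2/13) = 13/2.
The smallest integer strictly greater than 13/2 is N = 7.
Check: g(7) = 1/7 < 2/13; g(6) = 1/6 >= 2/13. So N = 7.

7


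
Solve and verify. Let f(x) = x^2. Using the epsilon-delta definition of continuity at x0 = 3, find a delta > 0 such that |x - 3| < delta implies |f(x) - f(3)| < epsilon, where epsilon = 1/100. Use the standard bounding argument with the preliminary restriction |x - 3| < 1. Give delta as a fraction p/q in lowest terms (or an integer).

Factor: |x^2 - (3)^2| = |x - 3| * |x + 3|.
Impose |x - 3| < 1 first. Then |x + 3| = |(x - 3) + 2*(3)| <= |x - 3| + 2*|3| < 1 + 6 = 7.
So |x^2 - (3)^2| < delta * 7.
We need delta * 7 <= 1/100, i.e. delta <= 1/100/7 = 1/700.
Since 1/700 < 1, this is tighter than 1; take delta = 1/700.
So delta = 1/700 works.

1/700


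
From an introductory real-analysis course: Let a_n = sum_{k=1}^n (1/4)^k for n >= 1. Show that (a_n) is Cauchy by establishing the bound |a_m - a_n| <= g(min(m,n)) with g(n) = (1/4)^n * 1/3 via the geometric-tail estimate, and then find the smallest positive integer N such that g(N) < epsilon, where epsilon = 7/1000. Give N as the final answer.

For m > n >= 1: |a_m - a_n| = sum_{k=n+1}^m (1/4)^k < sum_{k=n+1}^infinity (1/4)^k = (1/4)^(n+1) / (1 - 1/4) = (1/4)^n * (1/4) * (4/3) = (1/4)^n * 1/3.
So g(n) = (1/4)^n / 3. Since g(n) -> 0, (a_n) is Cauchy.
Now solve g(N) < 7/1000: (1/4)^N / 3 < 7/1000 <=> 4^N > 1 / (3 * 7/1000) = 1000/21.
Check powers of 4: 4^2 = 16 <= 1000/21, 4^3 = 64 > 1000/21.
So the smallest such N is 3. Check: g(3) = 1/(3 * 64) = 1/192 < 7/1000.

3


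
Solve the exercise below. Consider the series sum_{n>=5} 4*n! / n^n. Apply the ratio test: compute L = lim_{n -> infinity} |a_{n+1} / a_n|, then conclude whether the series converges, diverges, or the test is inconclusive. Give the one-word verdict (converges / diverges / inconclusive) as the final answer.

Let a_n denote the general term. Form the ratio a_{n+1}/a_n and simplify:
a_{n+1}/a_n = (n/(n + 1))^n
Take the limit as n -> infinity: L = exp(-1).
Since L = exp(-1) < 1, the ratio test implies the series converges.

converges


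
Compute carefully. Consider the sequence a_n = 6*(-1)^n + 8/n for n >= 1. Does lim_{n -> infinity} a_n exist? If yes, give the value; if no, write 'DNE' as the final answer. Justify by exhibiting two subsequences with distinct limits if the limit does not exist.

Examine the behaviour of a_n along subsequences.
a_{2k} = 6 + 8/(2k) -> 6. a_{2k+1} = -6 + 8/(2k+1) -> -6.
Since these two subsequential limits are 6 and -6, distinct, the full sequence cannot converge (a convergent sequence has all subsequences tending to the same limit). So lim a_n does not exist.

DNE


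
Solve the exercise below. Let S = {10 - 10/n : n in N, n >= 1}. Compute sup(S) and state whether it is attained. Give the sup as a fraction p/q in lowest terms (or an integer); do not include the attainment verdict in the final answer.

Analysis:
- Values: 0, 5, 20/3, 15/2, ... strictly increasing.
- Minimum is 0 (n=1); inf = 0 (attained).
- 10 - 10/n -> 10 from below; sup = 10, not attained.
Conclusion: sup(S) = 10, not attained in S.

10


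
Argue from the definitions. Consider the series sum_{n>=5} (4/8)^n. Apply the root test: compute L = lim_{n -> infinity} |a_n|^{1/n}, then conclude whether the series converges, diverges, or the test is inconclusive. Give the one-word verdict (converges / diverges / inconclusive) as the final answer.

Let a_n denote the general term. Form |a_n|^(1/n) and simplify:
|a_n|^(1/n) = 1/2
Take the limit as n -> infinity: L = 1/2.
Since L = 1/2 < 1, the root test implies convergence.

converges


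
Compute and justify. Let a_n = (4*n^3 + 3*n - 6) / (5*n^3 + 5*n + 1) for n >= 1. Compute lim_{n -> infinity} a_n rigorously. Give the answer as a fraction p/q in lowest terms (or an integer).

Divide numerator and denominator by n^3, the highest power:
numerator / n^3 = 4 + 3/n^2 - 6/n^3
denominator / n^3 = 5 + 5/n^2 + n^(-3)
As n -> infinity, all terms of the form c/n^k (k >= 1) tend to 0.
So numerator / n^3 -> 4 and denominator / n^3 -> 5.
Therefore lim a_n = 4/5.

4/5


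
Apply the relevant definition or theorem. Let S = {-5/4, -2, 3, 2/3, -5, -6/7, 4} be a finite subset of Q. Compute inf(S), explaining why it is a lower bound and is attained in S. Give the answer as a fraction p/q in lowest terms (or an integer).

S is finite, so inf(S) = min(S).
Sorted increasing:
-5, -2, -5/4, -6/7, 2/3, 3, 4
The extremum is -5.
For every x in S, x >= -5. And -5 is in S, so it is attained.
Therefore inf(S) = -5.

-5


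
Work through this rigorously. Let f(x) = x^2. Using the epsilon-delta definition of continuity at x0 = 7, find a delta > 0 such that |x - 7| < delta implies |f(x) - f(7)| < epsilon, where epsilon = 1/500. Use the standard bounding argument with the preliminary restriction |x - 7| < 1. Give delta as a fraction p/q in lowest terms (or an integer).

Factor: |x^2 - (7)^2| = |x - 7| * |x + 7|.
Impose |x - 7| < 1 first. Then |x + 7| = |(x - 7) + 2*(7)| <= |x - 7| + 2*|7| < 1 + 14 = 15.
So |x^2 - (7)^2| < delta * 15.
We need delta * 15 <= 1/500, i.e. delta <= 1/500/15 = 1/7500.
Since 1/7500 < 1, this is tighter than 1; take delta = 1/7500.
So delta = 1/7500 works.

1/7500


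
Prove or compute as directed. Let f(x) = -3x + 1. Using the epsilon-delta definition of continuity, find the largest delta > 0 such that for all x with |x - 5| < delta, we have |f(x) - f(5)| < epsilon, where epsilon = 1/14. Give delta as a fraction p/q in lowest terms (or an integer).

We compute f(5) = -3*(5) + 1 = -14.
|f(x) - f(5)| = |-3x + 1 - (-14)| = |-3(x - 5)| = 3|x - 5|.
We need 3|x - 5| < 1/14, i.e. |x - 5| < 1/14 / 3 = 1/42.
So any delta <= 1/42 works. Conversely, if delta > 1/42, then x = 5 + 1/42 satisfies |x - 5| = 1/42 < delta but |f(x) - f(5)| = 3 * 1/42 = 1/14, which is not < 1/14; so no larger delta works.
Hence the largest such delta is 1/42.

1/42


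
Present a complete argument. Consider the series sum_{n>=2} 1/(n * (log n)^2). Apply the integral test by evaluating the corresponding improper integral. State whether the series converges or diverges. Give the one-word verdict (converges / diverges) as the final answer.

Let f(x) = 1/(x*log(x)^2). Then f is positive, continuous, and decreasing on [2, infinity), so the integral test applies.
Compute the improper integral int_{2}^infinity f(x) dx:
  antiderivative F(x) = -1/log(x).
  F(x) -> 0 as x -> infinity.  int = 0 - F(2) = 1/log(2) < infinity. By the integral test, the series converges.

converges


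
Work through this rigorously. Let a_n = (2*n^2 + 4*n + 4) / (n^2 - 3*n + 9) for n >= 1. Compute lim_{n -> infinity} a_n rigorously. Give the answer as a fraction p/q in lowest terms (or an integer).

Divide numerator and denominator by n^2, the highest power:
numerator / n^2 = 2 + 4/n + 4/n^2
denominator / n^2 = 1 - 3/n + 9/n^2
As n -> infinity, all terms of the form c/n^k (k >= 1) tend to 0.
So numerator / n^2 -> 2 and denominator / n^2 -> 1.
Therefore lim a_n = 2.

2


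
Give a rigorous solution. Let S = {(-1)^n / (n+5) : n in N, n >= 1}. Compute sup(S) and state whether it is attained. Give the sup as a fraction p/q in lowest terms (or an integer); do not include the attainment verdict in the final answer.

Analysis:
- Values: -1/6, 1/7, -1/8, 1/9, -1/10, ...
- Positive terms (even n): 1/(2+5), 1/(4+5), ... decreasing -> max = 1/7 (n=2).
- Negative terms (odd n): -1/(1+5), -1/(3+5), ... increasing -> min = -1/6 (n=1).
- So sup = 1/7 (attained at n=2); inf = -1/6 (attained at n=1).
Conclusion: sup(S) = 1/7, attained in S.

1/7


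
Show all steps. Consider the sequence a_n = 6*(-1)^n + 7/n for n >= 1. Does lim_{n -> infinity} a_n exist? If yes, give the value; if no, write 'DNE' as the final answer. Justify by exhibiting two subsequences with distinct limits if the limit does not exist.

Examine the behaviour of a_n along subsequences.
a_{2k} = 6 + 7/(2k) -> 6. a_{2k+1} = -6 + 7/(2k+1) -> -6.
Since these two subsequential limits are 6 and -6, distinct, the full sequence cannot converge (a convergent sequence has all subsequences tending to the same limit). So lim a_n does not exist.

DNE


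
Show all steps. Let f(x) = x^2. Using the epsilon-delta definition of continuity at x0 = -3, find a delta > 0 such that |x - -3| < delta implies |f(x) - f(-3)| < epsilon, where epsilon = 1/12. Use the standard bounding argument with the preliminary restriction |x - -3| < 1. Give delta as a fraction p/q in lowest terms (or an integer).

Factor: |x^2 - (-3)^2| = |x - -3| * |x + -3|.
Impose |x - -3| < 1 first. Then |x + -3| = |(x - -3) + 2*(-3)| <= |x - -3| + 2*|-3| < 1 + 6 = 7.
So |x^2 - (-3)^2| < delta * 7.
We need delta * 7 <= 1/12, i.e. delta <= 1/12/7 = 1/84.
Since 1/84 < 1, this is tighter than 1; take delta = 1/84.
So delta = 1/84 works.

1/84


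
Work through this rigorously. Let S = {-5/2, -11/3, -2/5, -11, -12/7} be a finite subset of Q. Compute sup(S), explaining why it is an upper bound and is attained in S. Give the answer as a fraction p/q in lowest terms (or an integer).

S is finite, so sup(S) = max(S).
Sorted decreasing:
-2/5, -12/7, -5/2, -11/3, -11
The extremum is -2/5.
For every x in S, x <= -2/5. And -2/5 is in S, so it is attained.
Therefore sup(S) = -2/5.

-2/5


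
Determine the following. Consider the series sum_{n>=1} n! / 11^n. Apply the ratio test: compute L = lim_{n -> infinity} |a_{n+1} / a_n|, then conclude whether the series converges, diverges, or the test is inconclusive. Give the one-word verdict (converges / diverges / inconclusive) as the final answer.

Let a_n denote the general term. Form the ratio a_{n+1}/a_n and simplify:
a_{n+1}/a_n = n/11 + 1/11
Take the limit as n -> infinity: L = infinity.
Since L = infinity > 1 (or L = infinity), the ratio test implies the series diverges.

diverges


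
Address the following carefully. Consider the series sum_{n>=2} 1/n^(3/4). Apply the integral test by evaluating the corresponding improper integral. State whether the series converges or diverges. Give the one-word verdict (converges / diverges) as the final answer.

Let f(x) = x^(-3/4). Then f is positive, continuous, and decreasing on [2, infinity), so the integral test applies.
Compute the improper integral int_{2}^infinity f(x) dx:
  antiderivative F(x) = 4*x^(1/4).
  As x -> infinity, F(x) -> infinity (since p = 3/4 < 1).
  So the integral diverges. By the integral test, the series diverges.

diverges


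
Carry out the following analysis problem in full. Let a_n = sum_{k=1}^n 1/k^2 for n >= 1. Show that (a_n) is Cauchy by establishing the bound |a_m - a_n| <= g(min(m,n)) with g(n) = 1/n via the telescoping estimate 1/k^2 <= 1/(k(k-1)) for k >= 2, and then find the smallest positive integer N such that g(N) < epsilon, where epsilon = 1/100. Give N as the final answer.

For m > n >= 1: |a_m - a_n| = sum_{k=n+1}^m 1/k^2.
Use 1/k^2 <= 1/(k(k-1)) = 1/(k-1) - 1/k for k >= 2:
sum_{k=n+1}^m 1/k^2 <= sum_{k=n+1}^m (1/(k-1) - 1/k) = 1/n - 1/m <= 1/n.
By symmetry the same bound holds with n,m swapped, so |a_m - a_n| <= 1/min(m,n) = g(min(m,n)). Since g(n) -> 0, (a_n) is Cauchy.
Now solve g(N) < 1/100: 1/N < 1/100 <=> N > 1/(1/100) = 100.
The smallest integer strictly greater than 100 is N = 101.
Check: g(101) = 1/101 < 1/100; g(100) = 1/100 >= 1/100. So N = 101.

101


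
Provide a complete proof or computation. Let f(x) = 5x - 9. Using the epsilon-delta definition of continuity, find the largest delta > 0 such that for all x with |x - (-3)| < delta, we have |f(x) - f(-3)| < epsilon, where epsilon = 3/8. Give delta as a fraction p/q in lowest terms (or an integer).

We compute f(-3) = 5*(-3) - 9 = -24.
|f(x) - f(-3)| = |5x - 9 - (-24)| = |5(x - (-3))| = 5|x - (-3)|.
We need 5|x - (-3)| < 3/8, i.e. |x - (-3)| < 3/8 / 5 = 3/40.
So any delta <= 3/40 works. Conversely, if delta > 3/40, then x = -3 + 3/40 satisfies |x - (-3)| = 3/40 < delta but |f(x) - f(-3)| = 5 * 3/40 = 3/8, which is not < 3/8; so no larger delta works.
Hence the largest such delta is 3/40.

3/40


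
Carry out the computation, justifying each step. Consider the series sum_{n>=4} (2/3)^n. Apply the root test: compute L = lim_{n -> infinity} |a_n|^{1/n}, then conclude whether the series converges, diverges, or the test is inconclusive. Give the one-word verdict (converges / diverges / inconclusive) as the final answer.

Let a_n denote the general term. Form |a_n|^(1/n) and simplify:
|a_n|^(1/n) = 2/3
Take the limit as n -> infinity: L = 2/3.
Since L = 2/3 < 1, the root test implies convergence.

converges


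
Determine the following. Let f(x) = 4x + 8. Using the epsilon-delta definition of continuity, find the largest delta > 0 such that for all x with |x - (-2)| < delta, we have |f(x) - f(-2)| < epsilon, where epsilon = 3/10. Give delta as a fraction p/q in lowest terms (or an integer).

We compute f(-2) = 4*(-2) + 8 = 0.
|f(x) - f(-2)| = |4x + 8 - (0)| = |4(x - (-2))| = 4|x - (-2)|.
We need 4|x - (-2)| < 3/10, i.e. |x - (-2)| < 3/10 / 4 = 3/40.
So any delta <= 3/40 works. Conversely, if delta > 3/40, then x = -2 + 3/40 satisfies |x - (-2)| = 3/40 < delta but |f(x) - f(-2)| = 4 * 3/40 = 3/10, which is not < 3/10; so no larger delta works.
Hence the largest such delta is 3/40.

3/40


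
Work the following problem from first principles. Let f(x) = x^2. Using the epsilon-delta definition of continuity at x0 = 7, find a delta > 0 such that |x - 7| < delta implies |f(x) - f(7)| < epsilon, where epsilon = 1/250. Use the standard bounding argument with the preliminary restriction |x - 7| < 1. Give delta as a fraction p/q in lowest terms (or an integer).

Factor: |x^2 - (7)^2| = |x - 7| * |x + 7|.
Impose |x - 7| < 1 first. Then |x + 7| = |(x - 7) + 2*(7)| <= |x - 7| + 2*|7| < 1 + 14 = 15.
So |x^2 - (7)^2| < delta * 15.
We need delta * 15 <= 1/250, i.e. delta <= 1/250/15 = 1/3750.
Since 1/3750 < 1, this is tighter than 1; take delta = 1/3750.
So delta = 1/3750 works.

1/3750


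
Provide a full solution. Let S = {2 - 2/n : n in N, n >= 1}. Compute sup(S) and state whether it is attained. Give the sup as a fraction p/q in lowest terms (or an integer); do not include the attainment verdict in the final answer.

Analysis:
- Values: 0, 1, 4/3, 3/2, ... strictly increasing.
- Minimum is 0 (n=1); inf = 0 (attained).
- 2 - 2/n -> 2 from below; sup = 2, not attained.
Conclusion: sup(S) = 2, not attained in S.

2


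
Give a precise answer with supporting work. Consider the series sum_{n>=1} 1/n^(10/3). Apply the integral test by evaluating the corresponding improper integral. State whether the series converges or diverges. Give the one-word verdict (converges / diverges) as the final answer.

Let f(x) = x^(-10/3). Then f is positive, continuous, and decreasing on [1, infinity), so the integral test applies.
Compute the improper integral int_{1}^infinity f(x) dx:
  antiderivative F(x) = -3/(7*x^(7/3)).
  As x -> infinity, F(x) -> 0 (since p = 10/3 > 1).
  So int = F(infinity) - F(1) = 0 - (-3/7) = 3/7.
  Finite, so by the integral test, the series converges.

converges


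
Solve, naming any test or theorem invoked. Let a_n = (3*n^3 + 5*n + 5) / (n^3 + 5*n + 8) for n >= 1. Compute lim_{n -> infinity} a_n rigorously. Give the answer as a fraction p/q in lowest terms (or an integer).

Divide numerator and denominator by n^3, the highest power:
numerator / n^3 = 3 + 5/n^2 + 5/n^3
denominator / n^3 = 1 + 5/n^2 + 8/n^3
As n -> infinity, all terms of the form c/n^k (k >= 1) tend to 0.
So numerator / n^3 -> 3 and denominator / n^3 -> 1.
Therefore lim a_n = 3.

3


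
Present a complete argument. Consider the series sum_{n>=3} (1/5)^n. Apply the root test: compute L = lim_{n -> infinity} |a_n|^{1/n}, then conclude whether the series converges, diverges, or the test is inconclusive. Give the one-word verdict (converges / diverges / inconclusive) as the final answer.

Let a_n denote the general term. Form |a_n|^(1/n) and simplify:
|a_n|^(1/n) = 1/5
Take the limit as n -> infinity: L = 1/5.
Since L = 1/5 < 1, the root test implies convergence.

converges


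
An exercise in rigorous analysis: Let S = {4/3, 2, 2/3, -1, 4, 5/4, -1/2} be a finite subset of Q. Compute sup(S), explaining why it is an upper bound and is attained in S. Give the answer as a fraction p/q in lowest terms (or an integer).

S is finite, so sup(S) = max(S).
Sorted decreasing:
4, 2, 4/3, 5/4, 2/3, -1/2, -1
The extremum is 4.
For every x in S, x <= 4. And 4 is in S, so it is attained.
Therefore sup(S) = 4.

4


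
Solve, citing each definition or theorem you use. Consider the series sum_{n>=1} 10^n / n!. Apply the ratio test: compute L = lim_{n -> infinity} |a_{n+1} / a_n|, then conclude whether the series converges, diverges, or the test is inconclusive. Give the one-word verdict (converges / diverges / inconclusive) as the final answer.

Let a_n denote the general term. Form the ratio a_{n+1}/a_n and simplify:
a_{n+1}/a_n = 10/(n + 1)
Take the limit as n -> infinity: L = 0.
Since L = 0 < 1, the ratio test implies the series converges.

converges


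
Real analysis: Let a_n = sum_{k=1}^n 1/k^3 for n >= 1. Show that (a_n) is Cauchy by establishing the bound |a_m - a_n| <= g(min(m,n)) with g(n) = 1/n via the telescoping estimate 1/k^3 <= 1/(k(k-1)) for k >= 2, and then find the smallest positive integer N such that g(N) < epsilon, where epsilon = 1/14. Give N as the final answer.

For m > n >= 1: |a_m - a_n| = sum_{k=n+1}^m 1/k^3.
Use 1/k^3 <= 1/(k(k-1)) = 1/(k-1) - 1/k for k >= 2 (which holds since k^3 >= k^2 >= k(k-1) for k >= 2):
sum_{k=n+1}^m 1/k^3 <= sum_{k=n+1}^m (1/(k-1) - 1/k) = 1/n - 1/m <= 1/n.
By symmetry the same bound holds with n,m swapped, so |a_m - a_n| <= 1/min(m,n) = g(min(m,n)). Since g(n) -> 0, (a_n) is Cauchy.
Now solve g(N) < 1/14: 1/N < 1/14 <=> N > 1/(1/14) = 14.
The smallest integer strictly greater than 14 is N = 15.
Check: g(15) = 1/15 < 1/14; g(14) = 1/14 >= 1/14. So N = 15.

15


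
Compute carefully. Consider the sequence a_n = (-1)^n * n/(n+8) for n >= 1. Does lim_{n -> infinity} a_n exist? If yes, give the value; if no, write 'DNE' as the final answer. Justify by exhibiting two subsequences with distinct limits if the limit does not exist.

Examine the behaviour of a_n along subsequences.
a_{2k} = 2k/(2k+8) -> 1. a_{2k+1} = -(2k+1)/(2k+9) -> -1.
Since these two subsequential limits are 1 and -1, distinct, the full sequence cannot converge (a convergent sequence has all subsequences tending to the same limit). So lim a_n does not exist.

DNE


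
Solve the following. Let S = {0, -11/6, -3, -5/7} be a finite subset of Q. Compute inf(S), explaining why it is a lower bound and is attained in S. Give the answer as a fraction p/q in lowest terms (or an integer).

S is finite, so inf(S) = min(S).
Sorted increasing:
-3, -11/6, -5/7, 0
The extremum is -3.
For every x in S, x >= -3. And -3 is in S, so it is attained.
Therefore inf(S) = -3.

-3


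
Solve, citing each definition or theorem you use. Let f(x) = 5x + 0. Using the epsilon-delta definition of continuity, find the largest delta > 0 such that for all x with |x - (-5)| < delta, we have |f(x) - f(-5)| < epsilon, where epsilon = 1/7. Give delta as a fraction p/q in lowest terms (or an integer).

We compute f(-5) = 5*(-5) + 0 = -25.
|f(x) - f(-5)| = |5x + 0 - (-25)| = |5(x - (-5))| = 5|x - (-5)|.
We need 5|x - (-5)| < 1/7, i.e. |x - (-5)| < 1/7 / 5 = 1/35.
So any delta <= 1/35 works. Conversely, if delta > 1/35, then x = -5 + 1/35 satisfies |x - (-5)| = 1/35 < delta but |f(x) - f(-5)| = 5 * 1/35 = 1/7, which is not < 1/7; so no larger delta works.
Hence the largest such delta is 1/35.

1/35


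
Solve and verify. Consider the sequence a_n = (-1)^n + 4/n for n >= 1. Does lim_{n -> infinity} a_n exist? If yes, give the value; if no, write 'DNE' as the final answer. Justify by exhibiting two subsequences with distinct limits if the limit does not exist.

Examine the behaviour of a_n along subsequences.
a_{2k} = 1 + 4/(2k) -> 1. a_{2k+1} = -1 + 4/(2k+1) -> -1.
Since these two subsequential limits are 1 and -1, distinct, the full sequence cannot converge (a convergent sequence has all subsequences tending to the same limit). So lim a_n does not exist.

DNE


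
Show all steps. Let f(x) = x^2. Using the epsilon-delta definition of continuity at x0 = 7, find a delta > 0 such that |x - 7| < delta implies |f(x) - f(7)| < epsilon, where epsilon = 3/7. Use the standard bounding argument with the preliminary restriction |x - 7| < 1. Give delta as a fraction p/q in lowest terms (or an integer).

Factor: |x^2 - (7)^2| = |x - 7| * |x + 7|.
Impose |x - 7| < 1 first. Then |x + 7| = |(x - 7) + 2*(7)| <= |x - 7| + 2*|7| < 1 + 14 = 15.
So |x^2 - (7)^2| < delta * 15.
We need delta * 15 <= 3/7, i.e. delta <= 3/7/15 = 1/35.
Since 1/35 < 1, this is tighter than 1; take delta = 1/35.
So delta = 1/35 works.

1/35


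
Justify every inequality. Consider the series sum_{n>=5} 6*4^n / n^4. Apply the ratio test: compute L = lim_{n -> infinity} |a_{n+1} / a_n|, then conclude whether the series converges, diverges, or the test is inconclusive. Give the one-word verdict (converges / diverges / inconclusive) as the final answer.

Let a_n denote the general term. Form the ratio a_{n+1}/a_n and simplify:
a_{n+1}/a_n = 4*n^4/(n + 1)^4
Take the limit as n -> infinity: L = 4.
Since L = 4 > 1 (or L = infinity), the ratio test implies the series diverges.

diverges


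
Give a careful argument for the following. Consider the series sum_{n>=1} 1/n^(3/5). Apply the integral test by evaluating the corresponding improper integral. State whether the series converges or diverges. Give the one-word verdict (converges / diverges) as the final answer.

Let f(x) = x^(-3/5). Then f is positive, continuous, and decreasing on [1, infinity), so the integral test applies.
Compute the improper integral int_{1}^infinity f(x) dx:
  antiderivative F(x) = 5*x^(2/5)/2.
  As x -> infinity, F(x) -> infinity (since p = 3/5 < 1).
  So the integral diverges. By the integral test, the series diverges.

diverges


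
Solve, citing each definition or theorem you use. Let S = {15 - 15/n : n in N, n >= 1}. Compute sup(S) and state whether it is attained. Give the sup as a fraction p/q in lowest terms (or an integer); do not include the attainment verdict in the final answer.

Analysis:
- Values: 0, 15/2, 10, 45/4, ... strictly increasing.
- Minimum is 0 (n=1); inf = 0 (attained).
- 15 - 15/n -> 15 from below; sup = 15, not attained.
Conclusion: sup(S) = 15, not attained in S.

15


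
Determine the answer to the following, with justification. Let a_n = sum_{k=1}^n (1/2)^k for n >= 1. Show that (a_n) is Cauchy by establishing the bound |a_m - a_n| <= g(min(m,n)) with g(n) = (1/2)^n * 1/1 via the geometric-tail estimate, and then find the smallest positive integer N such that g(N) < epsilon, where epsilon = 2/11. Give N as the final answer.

For m > n >= 1: |a_m - a_n| = sum_{k=n+1}^m (1/2)^k < sum_{k=n+1}^infinity (1/2)^k = (1/2)^(n+1) / (1 - 1/2) = (1/2)^n * (1/2) * (2/1) = (1/2)^n * 1/1.
So g(n) = (1/2)^n / 1. Since g(n) -> 0, (a_n) is Cauchy.
Now solve g(N) < 2/11: (1/2)^N / 1 < 2/11 <=> 2^N > 1 / (1 * 2/11) = 11/2.
Check powers of 2: 2^2 = 4 <= 11/2, 2^3 = 8 > 11/2.
So the smallest such N is 3. Check: g(3) = 1/(1 * 8) = 1/8 < 2/11.

3


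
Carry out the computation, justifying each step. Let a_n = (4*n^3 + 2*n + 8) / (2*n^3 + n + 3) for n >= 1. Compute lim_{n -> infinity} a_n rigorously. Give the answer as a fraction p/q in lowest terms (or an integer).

Divide numerator and denominator by n^3, the highest power:
numerator / n^3 = 4 + 2/n^2 + 8/n^3
denominator / n^3 = 2 + n^(-2) + 3/n^3
As n -> infinity, all terms of the form c/n^k (k >= 1) tend to 0.
So numerator / n^3 -> 4 and denominator / n^3 -> 2.
Therefore lim a_n = 2.

2


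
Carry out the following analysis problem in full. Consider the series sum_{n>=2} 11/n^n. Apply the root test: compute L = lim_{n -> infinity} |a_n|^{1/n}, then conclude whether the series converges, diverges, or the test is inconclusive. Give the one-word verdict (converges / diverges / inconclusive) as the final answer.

Let a_n denote the general term. Form |a_n|^(1/n) and simplify:
|a_n|^(1/n) = 11^(1/n)/n
Take the limit as n -> infinity: L = 0.
Since L = 0 < 1, the root test implies convergence.

converges


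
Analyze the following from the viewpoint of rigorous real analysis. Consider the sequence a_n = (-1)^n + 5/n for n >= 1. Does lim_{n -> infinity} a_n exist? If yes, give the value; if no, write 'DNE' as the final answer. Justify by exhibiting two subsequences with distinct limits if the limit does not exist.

Examine the behaviour of a_n along subsequences.
a_{2k} = 1 + 5/(2k) -> 1. a_{2k+1} = -1 + 5/(2k+1) -> -1.
Since these two subsequential limits are 1 and -1, distinct, the full sequence cannot converge (a convergent sequence has all subsequences tending to the same limit). So lim a_n does not exist.

DNE


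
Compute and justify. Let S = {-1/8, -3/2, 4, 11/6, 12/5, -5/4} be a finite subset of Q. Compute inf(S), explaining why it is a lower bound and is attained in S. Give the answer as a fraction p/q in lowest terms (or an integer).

S is finite, so inf(S) = min(S).
Sorted increasing:
-3/2, -5/4, -1/8, 11/6, 12/5, 4
The extremum is -3/2.
For every x in S, x >= -3/2. And -3/2 is in S, so it is attained.
Therefore inf(S) = -3/2.

-3/2


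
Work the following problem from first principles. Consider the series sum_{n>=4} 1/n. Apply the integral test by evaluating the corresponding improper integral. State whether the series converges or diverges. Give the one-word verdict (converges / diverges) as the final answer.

Let f(x) = 1/x. Then f is positive, continuous, and decreasing on [4, infinity), so the integral test applies.
Compute the improper integral int_{4}^infinity f(x) dx:
  antiderivative F(x) = log(x).
  As x -> infinity, log(x) -> infinity.
  So int = infinity - log(4) = infinity. By the integral test, the series diverges.

diverges


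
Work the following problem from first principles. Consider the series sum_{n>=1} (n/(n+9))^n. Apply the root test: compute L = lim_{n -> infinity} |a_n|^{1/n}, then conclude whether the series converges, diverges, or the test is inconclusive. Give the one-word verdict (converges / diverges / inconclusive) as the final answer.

Let a_n denote the general term. Form |a_n|^(1/n) and simplify:
|a_n|^(1/n) = n/(n + 9)
Take the limit as n -> infinity: L = 1.
Since L = 1, the root test is inconclusive. (In fact a_n = (n/(n+9))^n -> e^(-9) != 0, so the nth-term test shows divergence; but the root test itself gives no conclusion.)

inconclusive


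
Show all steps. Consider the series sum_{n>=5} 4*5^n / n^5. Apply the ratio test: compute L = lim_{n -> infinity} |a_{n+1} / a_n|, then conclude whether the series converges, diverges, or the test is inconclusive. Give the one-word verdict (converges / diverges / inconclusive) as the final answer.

Let a_n denote the general term. Form the ratio a_{n+1}/a_n and simplify:
a_{n+1}/a_n = 5*n^5/(n + 1)^5
Take the limit as n -> infinity: L = 5.
Since L = 5 > 1 (or L = infinity), the ratio test implies the series diverges.

diverges


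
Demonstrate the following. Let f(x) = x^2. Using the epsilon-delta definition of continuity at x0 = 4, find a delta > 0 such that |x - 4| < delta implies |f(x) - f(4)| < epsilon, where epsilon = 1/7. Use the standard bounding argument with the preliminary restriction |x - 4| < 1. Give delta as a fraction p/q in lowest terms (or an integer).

Factor: |x^2 - (4)^2| = |x - 4| * |x + 4|.
Impose |x - 4| < 1 first. Then |x + 4| = |(x - 4) + 2*(4)| <= |x - 4| + 2*|4| < 1 + 8 = 9.
So |x^2 - (4)^2| < delta * 9.
We need delta * 9 <= 1/7, i.e. delta <= 1/7/9 = 1/63.
Since 1/63 < 1, this is tighter than 1; take delta = 1/63.
So delta = 1/63 works.

1/63


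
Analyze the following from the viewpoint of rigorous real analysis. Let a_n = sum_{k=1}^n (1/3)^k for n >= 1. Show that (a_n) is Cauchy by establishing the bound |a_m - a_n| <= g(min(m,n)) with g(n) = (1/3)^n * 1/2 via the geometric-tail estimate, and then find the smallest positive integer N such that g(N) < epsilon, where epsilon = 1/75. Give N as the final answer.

For m > n >= 1: |a_m - a_n| = sum_{k=n+1}^m (1/3)^k < sum_{k=n+1}^infinity (1/3)^k = (1/3)^(n+1) / (1 - 1/3) = (1/3)^n * (1/3) * (3/2) = (1/3)^n * 1/2.
So g(n) = (1/3)^n / 2. Since g(n) -> 0, (a_n) is Cauchy.
Now solve g(N) < 1/75: (1/3)^N / 2 < 1/75 <=> 3^N > 1 / (2 * 1/75) = 75/2.
Check powers of 3: 3^3 = 27 <= 75/2, 3^4 = 81 > 75/2.
So the smallest such N is 4. Check: g(4) = 1/(2 * 81) = 1/162 < 1/75.

4


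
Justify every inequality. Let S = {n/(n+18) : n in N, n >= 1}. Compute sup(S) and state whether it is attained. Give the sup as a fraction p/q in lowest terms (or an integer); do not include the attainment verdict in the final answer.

Analysis:
- Values: 1/19, 1/10, 1/7, 2/11, ... strictly increasing.
- Minimum is 1/19 (n=1); inf = 1/19 (attained).
- n/(n+18) = 1 - 18/(n+18) -> 1 from below as n -> infinity, and never equals 1.
- So sup = 1 (not attained).
Conclusion: sup(S) = 1, not attained in S.

1


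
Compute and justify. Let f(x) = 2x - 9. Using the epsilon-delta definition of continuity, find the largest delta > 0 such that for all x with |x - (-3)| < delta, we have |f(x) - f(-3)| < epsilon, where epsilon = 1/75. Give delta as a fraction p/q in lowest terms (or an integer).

We compute f(-3) = 2*(-3) - 9 = -15.
|f(x) - f(-3)| = |2x - 9 - (-15)| = |2(x - (-3))| = 2|x - (-3)|.
We need 2|x - (-3)| < 1/75, i.e. |x - (-3)| < 1/75 / 2 = 1/150.
So any delta <= 1/150 works. Conversely, if delta > 1/150, then x = -3 + 1/150 satisfies |x - (-3)| = 1/150 < delta but |f(x) - f(-3)| = 2 * 1/150 = 1/75, which is not < 1/75; so no larger delta works.
Hence the largest such delta is 1/150.

1/150


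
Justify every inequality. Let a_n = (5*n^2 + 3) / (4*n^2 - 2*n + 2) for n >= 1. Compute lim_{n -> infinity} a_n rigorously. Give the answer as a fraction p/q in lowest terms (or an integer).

Divide numerator and denominator by n^2, the highest power:
numerator / n^2 = 5 + 3/n^2
denominator / n^2 = 4 - 2/n + 2/n^2
As n -> infinity, all terms of the form c/n^k (k >= 1) tend to 0.
So numerator / n^2 -> 5 and denominator / n^2 -> 4.
Therefore lim a_n = 5/4.

5/4


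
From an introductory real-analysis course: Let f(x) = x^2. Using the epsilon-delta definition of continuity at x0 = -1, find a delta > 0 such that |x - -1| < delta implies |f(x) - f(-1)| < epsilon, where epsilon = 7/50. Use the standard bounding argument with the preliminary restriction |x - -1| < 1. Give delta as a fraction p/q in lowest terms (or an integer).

Factor: |x^2 - (-1)^2| = |x - -1| * |x + -1|.
Impose |x - -1| < 1 first. Then |x + -1| = |(x - -1) + 2*(-1)| <= |x - -1| + 2*|-1| < 1 + 2 = 3.
So |x^2 - (-1)^2| < delta * 3.
We need delta * 3 <= 7/50, i.e. delta <= 7/50/3 = 7/150.
Since 7/150 < 1, this is tighter than 1; take delta = 7/150.
So delta = 7/150 works.

7/150


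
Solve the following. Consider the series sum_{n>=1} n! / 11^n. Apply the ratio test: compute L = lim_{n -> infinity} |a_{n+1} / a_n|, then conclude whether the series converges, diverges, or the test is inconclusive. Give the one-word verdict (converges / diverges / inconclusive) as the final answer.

Let a_n denote the general term. Form the ratio a_{n+1}/a_n and simplify:
a_{n+1}/a_n = n/11 + 1/11
Take the limit as n -> infinity: L = infinity.
Since L = infinity > 1 (or L = infinity), the ratio test implies the series diverges.

diverges


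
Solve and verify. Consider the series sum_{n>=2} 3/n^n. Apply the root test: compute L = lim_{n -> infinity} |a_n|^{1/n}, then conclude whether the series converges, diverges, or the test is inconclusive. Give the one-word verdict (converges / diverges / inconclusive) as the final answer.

Let a_n denote the general term. Form |a_n|^(1/n) and simplify:
|a_n|^(1/n) = 3^(1/n)/n
Take the limit as n -> infinity: L = 0.
Since L = 0 < 1, the root test implies convergence.

converges


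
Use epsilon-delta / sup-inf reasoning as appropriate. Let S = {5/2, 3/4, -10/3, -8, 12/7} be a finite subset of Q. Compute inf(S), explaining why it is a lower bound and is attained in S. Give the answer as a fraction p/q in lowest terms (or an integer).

S is finite, so inf(S) = min(S).
Sorted increasing:
-8, -10/3, 3/4, 12/7, 5/2
The extremum is -8.
For every x in S, x >= -8. And -8 is in S, so it is attained.
Therefore inf(S) = -8.

-8


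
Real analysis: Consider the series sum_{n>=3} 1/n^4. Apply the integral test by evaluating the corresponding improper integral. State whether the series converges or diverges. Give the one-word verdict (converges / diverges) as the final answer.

Let f(x) = x^(-4). Then f is positive, continuous, and decreasing on [3, infinity), so the integral test applies.
Compute the improper integral int_{3}^infinity f(x) dx:
  antiderivative F(x) = -1/(3*x^3).
  As x -> infinity, F(x) -> 0 (since p = 4 > 1).
  So int = F(infinity) - F(3) = 0 - (-1/81) = 1/81.
  Finite, so by the integral test, the series converges.

converges


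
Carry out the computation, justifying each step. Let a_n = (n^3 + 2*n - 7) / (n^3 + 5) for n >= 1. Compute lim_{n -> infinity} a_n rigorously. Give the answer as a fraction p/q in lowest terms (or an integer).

Divide numerator and denominator by n^3, the highest power:
numerator / n^3 = 1 + 2/n^2 - 7/n^3
denominator / n^3 = 1 + 5/n^3
As n -> infinity, all terms of the form c/n^k (k >= 1) tend to 0.
So numerator / n^3 -> 1 and denominator / n^3 -> 1.
Therefore lim a_n = 1.

1


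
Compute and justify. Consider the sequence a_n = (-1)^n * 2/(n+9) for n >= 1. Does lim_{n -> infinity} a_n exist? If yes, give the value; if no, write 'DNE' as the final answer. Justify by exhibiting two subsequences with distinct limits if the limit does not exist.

Examine the behaviour of a_n along subsequences.
Even-n subsequence a_{2k} = 2/(2k+9) -> 0. Odd-n subsequence a_{2k+1} = -2/(2k+10) -> 0. Both tend to 0, which suggests the limit is 0; verify directly.
|a_n - 0| = 2/(n+9) < 2/n for every n >= 1.
Given epsilon > 0, choose a positive integer N > 2/epsilon. Then for all n >= N, |a_n| < 2/n <= 2/N < epsilon.
So by the definition of the limit, lim a_n exists and equals 0.

0


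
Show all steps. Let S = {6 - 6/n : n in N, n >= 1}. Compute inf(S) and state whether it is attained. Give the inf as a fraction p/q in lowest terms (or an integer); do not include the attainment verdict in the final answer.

Analysis:
- Values: 0, 3, 4, 9/2, ... strictly increasing.
- Minimum is 0 (n=1); inf = 0 (attained).
- 6 - 6/n -> 6 from below; sup = 6, not attained.
Conclusion: inf(S) = 0, attained in S.

0


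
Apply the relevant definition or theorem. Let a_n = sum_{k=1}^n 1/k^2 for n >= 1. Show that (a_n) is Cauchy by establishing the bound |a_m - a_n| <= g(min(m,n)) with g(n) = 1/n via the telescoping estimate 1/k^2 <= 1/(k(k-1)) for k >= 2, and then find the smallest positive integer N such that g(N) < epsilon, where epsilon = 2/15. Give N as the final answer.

For m > n >= 1: |a_m - a_n| = sum_{k=n+1}^m 1/k^2.
Use 1/k^2 <= 1/(k(k-1)) = 1/(k-1) - 1/k for k >= 2:
sum_{k=n+1}^m 1/k^2 <= sum_{k=n+1}^m (1/(k-1) - 1/k) = 1/n - 1/m <= 1/n.
By symmetry the same bound holds with n,m swapped, so |a_m - a_n| <= 1/min(m,n) = g(min(m,n)). Since g(n) -> 0, (a_n) is Cauchy.
Now solve g(N) < 2/15: 1/N < 2/15 <=> N > 1/(2/15) = 15/2.
The smallest integer strictly greater than 15/2 is N = 8.
Check: g(8) = 1/8 < 2/15; g(7) = 1/7 >= 2/15. So N = 8.

8


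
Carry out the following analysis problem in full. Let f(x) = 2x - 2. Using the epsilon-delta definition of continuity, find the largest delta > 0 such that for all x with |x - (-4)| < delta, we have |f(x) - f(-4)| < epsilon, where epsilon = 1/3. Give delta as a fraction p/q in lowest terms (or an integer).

We compute f(-4) = 2*(-4) - 2 = -10.
|f(x) - f(-4)| = |2x - 2 - (-10)| = |2(x - (-4))| = 2|x - (-4)|.
We need 2|x - (-4)| < 1/3, i.e. |x - (-4)| < 1/3 / 2 = 1/6.
So any delta <= 1/6 works. Conversely, if delta > 1/6, then x = -4 + 1/6 satisfies |x - (-4)| = 1/6 < delta but |f(x) - f(-4)| = 2 * 1/6 = 1/3, which is not < 1/3; so no larger delta works.
Hence the largest such delta is 1/6.

1/6


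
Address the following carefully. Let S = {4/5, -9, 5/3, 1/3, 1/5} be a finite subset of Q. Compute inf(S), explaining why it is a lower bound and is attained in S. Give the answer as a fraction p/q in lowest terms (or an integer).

S is finite, so inf(S) = min(S).
Sorted increasing:
-9, 1/5, 1/3, 4/5, 5/3
The extremum is -9.
For every x in S, x >= -9. And -9 is in S, so it is attained.
Therefore inf(S) = -9.

-9
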